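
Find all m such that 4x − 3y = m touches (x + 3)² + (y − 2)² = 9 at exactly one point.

The line touches the circle iff its distance from (−3, 2) is 3:
|4·(−3) − 3·2 − m| / √25 = 3
|m − (−18)| = 3·5, so m = −3 or m = −33.

m = −33 or m = −3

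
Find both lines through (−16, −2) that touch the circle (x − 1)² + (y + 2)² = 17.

x − 4y = −8 and x + 4y = −24

Let a tangent through (−16, −2) have slope m. Its distance from (1, −2) must equal √17:
(17m − (0))² = 17(m² + 1)
16m² − 1 = 0, so m = 1/4 or m = −1/4.
Through (−16, −2) these give x − 4y = −8 and x + 4y = −24.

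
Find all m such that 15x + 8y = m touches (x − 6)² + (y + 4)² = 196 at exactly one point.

For a tangent, require d(centre, line) = r = 14.
|15·6 + 8·(−4) − m| / √289 = 14
|m − (58)| = 14·17, so m = 296 or m = −180.

m = −180 or m = 296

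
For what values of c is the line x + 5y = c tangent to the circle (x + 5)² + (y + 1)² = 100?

c = −10 ± 10√26

The line touches the circle iff its distance from (−5, −1) is 10:
|1·(−5) + 5·(−1) − c| / √26 = 10
|c − (−10)| = 10√26.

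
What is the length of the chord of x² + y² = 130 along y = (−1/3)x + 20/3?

The distance from (0, 0) to the line is 20/√10, and r² = 130.
Chord = 2√(r² − d²) = 2·√(90) = 6√10.

6√10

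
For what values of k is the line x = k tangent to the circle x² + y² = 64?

Tangency holds when the distance from the centre (0, 0) to the line equals the radius 8:
|1·0 + 0·0 − k| / √1 = 8
|k| = 8, so k = 8 or k = −8.

k = −8 or k = 8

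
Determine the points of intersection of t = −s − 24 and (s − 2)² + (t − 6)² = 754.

(−25, 1) and (−3, −21)

Express t = −s − 24 and substitute into the circle:
2s² + 56s + 150 = 0  ⟹  s² + 28s + 75 = 0
s = −3 or s = −25, giving (−3, −21) and (−25, 1).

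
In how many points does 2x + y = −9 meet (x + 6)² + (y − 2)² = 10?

2

Substituting the line into the circle gives 5x² + 56x + 147 = 0.
Δ = 3136 − 2940 = 196.
Two real roots: the line is a secant.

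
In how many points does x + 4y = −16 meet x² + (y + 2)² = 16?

2

Centre (0, −2), r² = 16. Distance² from centre to line = (8)²/17 = 64/17.
Since d² < r², the line cuts the circle twice.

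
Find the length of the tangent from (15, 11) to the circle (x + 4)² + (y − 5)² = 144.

The centre is (−4, 5) and r = 12. The square of the distance from P to the centre is 361 + 36 = 397.
Power of the point: PT² = |PO|² − r² = 253, so PT = √253.

√253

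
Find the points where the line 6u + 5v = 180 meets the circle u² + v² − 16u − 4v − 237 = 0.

Substitute v = (180 − 6u)/5:
61u² − 2440u + 22875 = 0  ⟹  u² − 40u + 375 = 0
u = 25 or u = 15, giving (25, 6) and (15, 18).

(15, 18) and (25, 6)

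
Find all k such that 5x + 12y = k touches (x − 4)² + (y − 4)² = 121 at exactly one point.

k = −75 or k = 211

For a tangent, require d(centre, line) = r = 11.
|5·4 + 12·4 − k| / √169 = 11
|k − (68)| = 11·13, so k = 211 or k = −75.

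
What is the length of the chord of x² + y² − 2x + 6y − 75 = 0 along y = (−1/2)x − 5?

From the line, y = (−10 − x)/2. Substituting:
5x² − 320 = 0  ⟹  x² − 64 = 0
x = 8 or x = −8, giving (8, −9) and (−8, −1).
|(8, −9) − (−8, −1)| = √((16)² + (−8)²) = 8√5.

8√5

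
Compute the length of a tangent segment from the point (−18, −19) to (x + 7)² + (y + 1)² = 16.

Centre (−7, −1), r² = 16. |PO|² = (−11)² + (−18)² = 445.
The tangent meets the radius at right angles, so tangent² = |PO|² − r² = 445 − 16 = 429.

√429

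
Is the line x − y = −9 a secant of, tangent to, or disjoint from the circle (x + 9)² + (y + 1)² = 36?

secant

Substituting the line into the circle gives 2x² + 38x + 145 = 0.
Discriminant = (38)² − 4·2·(145) = 284 > 0.
Two real roots: the line is a secant.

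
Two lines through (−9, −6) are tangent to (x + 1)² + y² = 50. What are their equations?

Let a tangent through (−9, −6) have slope m. Its distance from (−1, 0) must equal 5√2:
(8m − (6))² = 50(m² + 1)
7m² − 48m − 7 = 0, so m = −1/7 or m = 7.
Through (−9, −6) these give x + 7y = −51 and 7x − y = −57.

x + 7y = −51 and 7x − y = −57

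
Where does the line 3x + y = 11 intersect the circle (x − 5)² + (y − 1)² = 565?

Substitute y = −3x + 11:
10x² − 70x − 440 = 0  ⟹  x² − 7x − 44 = 0
x = 11 or x = −4, giving (11, −22) and (−4, 23).

(−4, 23) and (11, −22)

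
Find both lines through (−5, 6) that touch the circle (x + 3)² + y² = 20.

2x − y = −16 and x + 2y = 7

A line y − (6) = m(x − (−5)) is tangent when its distance from (−3, 0) is 2√5:
[m·(2) − (−6)]² = 20(m² + 1)
2m² − 3m − 2 = 0, so m = 2 or m = −1/2.
Through (−5, 6) these give 2x − y = −16 and x + 2y = 7.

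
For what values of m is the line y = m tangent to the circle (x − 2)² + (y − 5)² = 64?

Tangency holds when the distance from the centre (2, 5) to the line equals the radius 8:
|0·2 + 1·5 − m| / √1 = 8
|m − (5)| = 8, so m = 13 or m = −3.

m = −3 or m = 13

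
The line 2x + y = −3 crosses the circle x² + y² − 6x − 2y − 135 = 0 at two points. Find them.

(−6, 9) and (4, −11)

Substitute y = −2x − 3:
5x² + 10x − 120 = 0  ⟹  x² + 2x − 24 = 0
x = 4 or x = −6, giving (4, −11) and (−6, 9).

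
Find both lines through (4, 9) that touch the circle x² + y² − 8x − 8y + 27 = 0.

2x + y = 17 and 2x − y = −1

A line y − (9) = m(x − (4)) is tangent when its distance from (4, 4) is √5:
[m·(0) − (−5)]² = 5(m² + 1)
m² − 4 = 0, so m = −2 or m = 2.
Through (4, 9) these give 2x + y = 17 and 2x − y = −1.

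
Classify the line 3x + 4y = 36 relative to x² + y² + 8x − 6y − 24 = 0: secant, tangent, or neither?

Centre (−4, 3), r² = 49. Distance² from centre to line = (−36)²/25 = 1296/25.
Since d² > r², the line lies outside the circle.

neither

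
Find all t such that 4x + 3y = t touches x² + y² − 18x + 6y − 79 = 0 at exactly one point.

Tangency holds when the distance from the centre (9, −3) to the line equals the radius 13:
|4·9 + 3·(−3) − t| / √25 = 13
|t − (27)| = 13·5, so t = 92 or t = −38.

t = −38 or t = 92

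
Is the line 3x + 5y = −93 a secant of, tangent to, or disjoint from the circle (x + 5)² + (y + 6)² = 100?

secant

Substituting the line into the circle gives 34x² + 628x + 2094 = 0.
Δ = 394384 − 284784 = 109600.
Two real roots: the line is a secant.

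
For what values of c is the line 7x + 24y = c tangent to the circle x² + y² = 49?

For a tangent, require d(centre, line) = r = 7.
|7·0 + 24·0 − c| / √625 = 7
|c| = 7·25, so c = 175 or c = −175.

c = −175 or c = 175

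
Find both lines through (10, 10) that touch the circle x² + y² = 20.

A line y − (10) = m(x − (10)) is tangent when its distance from (0, 0) is 2√5:
(−10m − (−10))² = 20(m² + 1)
2m² − 5m + 2 = 0, so m = 2 or m = 1/2.
With m = 2: 2x − y = 10. With m = 1/2: x − 2y = −10.

2x − y = 10 and x − 2y = −10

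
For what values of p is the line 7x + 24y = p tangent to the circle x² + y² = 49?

Tangency holds when the distance from the centre (0, 0) to the line equals the radius 7:
|7·0 + 24·0 − p| / √625 = 7
|p| = 7·25, so p = 175 or p = −175.

p = −175 or p = 175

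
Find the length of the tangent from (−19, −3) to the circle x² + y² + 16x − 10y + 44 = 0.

2√35

Centre (−8, 5), r² = 45. |PO|² = (−11)² + (−8)² = 185.
Power of the point: PT² = |PO|² − r² = 140, so PT = 2√35.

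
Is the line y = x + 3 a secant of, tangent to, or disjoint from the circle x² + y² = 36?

secant

d² = (1·0 − 1·0 − (−3))²/2 = 9/2; r² = 36.
Since d² < r², the line cuts the circle twice.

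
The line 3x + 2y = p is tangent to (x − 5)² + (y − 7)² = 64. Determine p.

Tangency holds when the distance from the centre (5, 7) to the line equals the radius 8:
|3·5 + 2·7 − p| / √13 = 8
|p − (29)| = 8√13.

p = 29 ± 8√13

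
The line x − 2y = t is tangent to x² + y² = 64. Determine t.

For a tangent, require d(centre, line) = r = 8.
|1·0 − 2·0 − t| / √5 = 8
|t| = 8√5.

t = ±8√5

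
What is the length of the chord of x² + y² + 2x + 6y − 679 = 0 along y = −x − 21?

33√2

Centre (−1, −3), r² = 689. Perpendicular distance d from centre to line = |17| / √2 = 17/√2.
Half the chord is √(r² − d²) = √(1089/2), so the full chord is 33√2.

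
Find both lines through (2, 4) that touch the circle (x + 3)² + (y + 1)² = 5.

2x − y = 0 and x − 2y = −6

Let a tangent through (2, 4) have slope m. Its distance from (−3, −1) must equal √5:
[m·(−5) − (−5)]² = 5(m² + 1)
2m² − 5m + 2 = 0, so m = 2 or m = 1/2.
Through (2, 4) these give 2x − y = 0 and x − 2y = −6.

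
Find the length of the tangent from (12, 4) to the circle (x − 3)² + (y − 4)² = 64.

√17

With centre O = (3, 4), |OP|² = 81 and r² = 64.
The tangent meets the radius at right angles, so tangent² = |PO|² − r² = 81 − 64 = 17.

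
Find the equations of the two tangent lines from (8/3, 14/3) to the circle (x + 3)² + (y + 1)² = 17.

Let a tangent through (8/3, 14/3) have slope m. Its distance from (−3, −1) must equal √17:
(−17/3m − (−17/3))² = 17(m² + 1)
4m² − 17m + 4 = 0, so m = 4 or m = 1/4.
With m = 4: 4x − y = 6. With m = 1/4: x − 4y = −16.

4x − y = 6 and x − 4y = −16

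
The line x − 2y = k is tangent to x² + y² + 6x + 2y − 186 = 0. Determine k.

k = −1 ± 14√5

Tangency holds when the distance from the centre (−3, −1) to the line equals the radius 14:
|1·(−3) − 2·(−1) − k| / √5 = 14
|k − (−1)| = 14√5.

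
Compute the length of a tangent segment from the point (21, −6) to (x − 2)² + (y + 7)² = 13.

The centre is (2, −7) and r = √13. The square of the distance from P to the centre is 361 + 1 = 362.
Power of the point: PT² = |PO|² − r² = 349, so PT = √349.

√349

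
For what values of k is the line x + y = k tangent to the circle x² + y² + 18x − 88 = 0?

k = −9 ± 13√2

For a tangent, require d(centre, line) = r = 13.
|1·(−9) + 1·0 − k| / √2 = 13
|k − (−9)| = 13√2.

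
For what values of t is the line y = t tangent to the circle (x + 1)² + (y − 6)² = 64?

For a tangent, require d(centre, line) = r = 8.
|0·(−1) + 1·6 − t| / √1 = 8
|t − (6)| = 8, so t = 14 or t = −2.

t = −2 or t = 14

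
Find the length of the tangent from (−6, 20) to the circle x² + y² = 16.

With centre O = (0, 0), |OP|² = 436 and r² = 16.
By the tangent–radius right angle, tangent length = √(|PO|² − r²) = √420 = 2√105.

2√105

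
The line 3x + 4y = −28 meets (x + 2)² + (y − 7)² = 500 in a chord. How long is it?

Express y = (−28 − 3x)/4 and substitute into the circle:
25x² + 400x − 4800 = 0  ⟹  x² + 16x − 192 = 0
x = 8 or x = −24, giving (8, −13) and (−24, 11).
Chord length = distance between (8, −13) and (−24, 11) = √1600 = 40.

40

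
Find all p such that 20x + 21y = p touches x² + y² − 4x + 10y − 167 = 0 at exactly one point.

p = −471 or p = 341

Tangency holds when the distance from the centre (2, −5) to the line equals the radius 14:
|20·2 + 21·(−5) − p| / √841 = 14
|p − (−65)| = 14·29, so p = 341 or p = −471.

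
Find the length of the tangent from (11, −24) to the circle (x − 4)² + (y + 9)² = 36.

√238

The centre is (4, −9) and r = 6. The square of the distance from P to the centre is 49 + 225 = 274.
The tangent meets the radius at right angles, so tangent² = |PO|² − r² = 274 − 36 = 238.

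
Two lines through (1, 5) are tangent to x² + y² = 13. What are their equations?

Write the tangent as mx − y + (5 − m·(1)) = 0 and set its distance from the centre to √13:
[m·(−1) − (−5)]² = 13(m² + 1)
6m² + 5m − 6 = 0, so m = −3/2 or m = 2/3.
With m = −3/2: 3x + 2y = 13. With m = 2/3: 2x − 3y = −13.

3x + 2y = 13 and 2x − 3y = −13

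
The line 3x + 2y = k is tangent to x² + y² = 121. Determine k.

k = ±11√13

For a tangent, require d(centre, line) = r = 11.
|3·0 + 2·0 − k| / √13 = 11
|k| = 11√13.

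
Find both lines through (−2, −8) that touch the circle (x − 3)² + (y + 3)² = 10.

A line y − (−8) = m(x − (−2)) is tangent when its distance from (3, −3) is √10:
[m·(5) − (5)]² = 10(m² + 1)
3m² − 10m + 3 = 0, so m = 3 or m = 1/3.
Through (−2, −8) these give 3x − y = 2 and x − 3y = 22.

3x − y = 2 and x − 3y = 22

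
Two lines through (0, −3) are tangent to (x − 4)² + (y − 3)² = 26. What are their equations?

x − 5y = 15 and 5x + y = −3

Let a tangent through (0, −3) have slope m. Its distance from (4, 3) must equal √26:
[m·(4) − (6)]² = 26(m² + 1)
5m² + 24m − 5 = 0, so m = 1/5 or m = −5.
With m = 1/5: x − 5y = 15. With m = −5: 5x + y = −3.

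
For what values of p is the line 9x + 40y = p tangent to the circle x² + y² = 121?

p = −451 or p = 451

The line touches the circle iff its distance from (0, 0) is 11:
|9·0 + 40·0 − p| / √1681 = 11
|p| = 11·41, so p = 451 or p = −451.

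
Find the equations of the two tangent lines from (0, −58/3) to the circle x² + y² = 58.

7x − 3y = 58 and 7x + 3y = −58

A line y − (−58/3) = m(x − (0)) is tangent when its distance from (0, 0) is √58:
[m·(0) − (58/3)]² = 58(m² + 1)
9m² − 49 = 0, so m = 7/3 or m = −7/3.
Through (0, −58/3) these give 7x − 3y = 58 and 7x + 3y = −58.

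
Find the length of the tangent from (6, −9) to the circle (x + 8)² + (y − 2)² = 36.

√281

The centre is (−8, 2) and r = 6. The square of the distance from P to the centre is 196 + 121 = 317.
The tangent meets the radius at right angles, so tangent² = |PO|² − r² = 317 − 36 = 281.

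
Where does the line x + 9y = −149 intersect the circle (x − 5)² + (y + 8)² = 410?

(−14, −15) and (22, −19)

Substitute y = (−149 − x)/9:
82x² − 656x − 25256 = 0  ⟹  x² − 8x − 308 = 0
x = 22 or x = −14, giving (22, −19) and (−14, −15).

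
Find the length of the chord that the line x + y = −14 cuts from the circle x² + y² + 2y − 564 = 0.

The distance from (0, −1) to the line is 13/√2, and r² = 565.
Chord = 2√(r² − d²) = 2·√(961/2) = 31√2.

31√2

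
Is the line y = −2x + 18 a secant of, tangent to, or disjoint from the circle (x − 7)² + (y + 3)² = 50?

secant

Substituting the line into the circle gives 5x² − 98x + 440 = 0.
Δ = 9604 − 8800 = 804.
Two real roots: the line is a secant.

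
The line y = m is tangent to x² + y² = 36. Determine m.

For a tangent, require d(centre, line) = r = 6.
|0·0 + 1·0 − m| / √1 = 6
|m| = 6, so m = 6 or m = −6.

m = −6 or m = 6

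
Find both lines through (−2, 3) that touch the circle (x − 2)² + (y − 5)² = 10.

A line y − (3) = m(x − (−2)) is tangent when its distance from (2, 5) is √10:
[m·(4) − (2)]² = 10(m² + 1)
3m² − 8m − 3 = 0, so m = −1/3 or m = 3.
Through (−2, 3) these give x + 3y = 7 and 3x − y = −9.

x + 3y = 7 and 3x − y = −9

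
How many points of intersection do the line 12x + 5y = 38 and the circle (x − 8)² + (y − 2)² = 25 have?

0

Substituting the line into the circle gives 169x² − 1072x + 1759 = 0.
Δ = 1149184 − 1189084 = −39900.
No real roots: the line does not meet the circle.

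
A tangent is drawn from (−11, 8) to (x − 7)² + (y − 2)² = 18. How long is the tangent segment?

The centre is (7, 2) and r = 3√2. The square of the distance from P to the centre is 324 + 36 = 360.
By the tangent–radius right angle, tangent length = √(|PO|² − r²) = √342 = 3√38.

3√38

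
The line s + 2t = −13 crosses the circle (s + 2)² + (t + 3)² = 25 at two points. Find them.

(−7, −3) and (1, −7)

Substitute t = (−13 − s)/2:
5s² + 30s − 35 = 0  ⟹  s² + 6s − 7 = 0
s = 1 or s = −7, giving (1, −7) and (−7, −3).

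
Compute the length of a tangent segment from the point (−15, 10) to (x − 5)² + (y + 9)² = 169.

With centre O = (5, −9), |OP|² = 761 and r² = 169.
Power of the point: PT² = |PO|² − r² = 592, so PT = 4√37.

4√37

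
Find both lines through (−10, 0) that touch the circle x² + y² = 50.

x − y = −10 and x + y = −10

A line y − (0) = m(x − (−10)) is tangent when its distance from (0, 0) is 5√2:
(10m − (0))² = 50(m² + 1)
m² − 1 = 0, so m = 1 or m = −1.
Through (−10, 0) these give x − y = −10 and x + y = −10.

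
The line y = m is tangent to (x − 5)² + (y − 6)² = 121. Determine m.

For a tangent, require d(centre, line) = r = 11.
|0·5 + 1·6 − m| / √1 = 11
|m − (6)| = 11, so m = 17 or m = −5.

m = −5 or m = 17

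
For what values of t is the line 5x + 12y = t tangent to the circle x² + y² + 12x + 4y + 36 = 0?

t = −80 or t = −28

Tangency holds when the distance from the centre (−6, −2) to the line equals the radius 2:
|5·(−6) + 12·(−2) − t| / √169 = 2
|t − (−54)| = 2·13, so t = −28 or t = −80.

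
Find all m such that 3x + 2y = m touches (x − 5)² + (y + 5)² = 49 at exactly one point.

m = 5 ± 7√13

Tangency holds when the distance from the centre (5, −5) to the line equals the radius 7:
|3·5 + 2·(−5) − m| / √13 = 7
|m − (5)| = 7√13.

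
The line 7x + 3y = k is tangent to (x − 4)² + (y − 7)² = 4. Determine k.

k = 49 ± 2√58

Tangency holds when the distance from the centre (4, 7) to the line equals the radius 2:
|7·4 + 3·7 − k| / √58 = 2
|k − (49)| = 2√58.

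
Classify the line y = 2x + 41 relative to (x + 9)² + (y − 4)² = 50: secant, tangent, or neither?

Substituting the line into the circle gives 5x² + 166x + 1400 = 0.
Δ = 27556 − 28000 = −444.
No real roots: the line does not meet the circle.

neither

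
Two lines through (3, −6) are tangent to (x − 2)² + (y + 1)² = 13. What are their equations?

3x − 2y = 21 and 2x + 3y = −12

Let a tangent through (3, −6) have slope m. Its distance from (2, −1) must equal √13:
(−1m − (5))² = 13(m² + 1)
6m² − 5m − 6 = 0, so m = 3/2 or m = −2/3.
With m = 3/2: 3x − 2y = 21. With m = −2/3: 2x + 3y = −12.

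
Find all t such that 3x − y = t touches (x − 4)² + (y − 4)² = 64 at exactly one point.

For a tangent, require d(centre, line) = r = 8.
|3·4 − 1·4 − t| / √10 = 8
|t − (8)| = 8√10.

t = 8 ± 8√10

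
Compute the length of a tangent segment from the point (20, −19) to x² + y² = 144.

√617

The centre is (0, 0) and r = 12. The square of the distance from P to the centre is 400 + 361 = 761.
Power of the point: PT² = |PO|² − r² = 617, so PT = √617.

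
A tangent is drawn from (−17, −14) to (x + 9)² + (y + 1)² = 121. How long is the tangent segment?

4√7

Centre (−9, −1), r² = 121. |PO|² = (−8)² + (−13)² = 233.
Power of the point: PT² = |PO|² − r² = 112, so PT = 4√7.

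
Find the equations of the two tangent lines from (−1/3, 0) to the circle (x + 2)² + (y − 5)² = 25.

A line y − (0) = m(x − (−1/3)) is tangent when its distance from (−2, 5) is 5:
[m·(−5/3) − (5)]² = 25(m² + 1)
4m² − 3m = 0, so m = 3/4 or m = 0.
With m = 3/4: 3x − 4y = −1. With m = 0: y = 0.

3x − 4y = −1 and y = 0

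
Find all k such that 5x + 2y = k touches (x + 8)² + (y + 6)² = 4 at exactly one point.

k = −52 ± 2√29

For a tangent, require d(centre, line) = r = 2.
|5·(−8) + 2·(−6) − k| / √29 = 2
|k − (−52)| = 2√29.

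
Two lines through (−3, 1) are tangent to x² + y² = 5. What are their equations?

x − 2y = −5 and 2x + y = −5

Write the tangent as mx − y + (1 − m·(−3)) = 0 and set its distance from the centre to √5:
(3m − (−1))² = 5(m² + 1)
2m² + 3m − 2 = 0, so m = 1/2 or m = −2.
With m = 1/2: x − 2y = −5. With m = −2: 2x + y = −5.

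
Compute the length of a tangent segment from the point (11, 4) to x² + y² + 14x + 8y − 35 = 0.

Centre (−7, −4), r² = 100. |PO|² = (18)² + (8)² = 388.
Power of the point: PT² = |PO|² − r² = 288, so PT = 12√2.

12√2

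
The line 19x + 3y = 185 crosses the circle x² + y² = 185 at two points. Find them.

Substitute y = (185 − 19x)/3:
370x² − 7030x + 32560 = 0  ⟹  x² − 19x + 88 = 0
x = 11 or x = 8, giving (11, −8) and (8, 11).

(8, 11) and (11, −8)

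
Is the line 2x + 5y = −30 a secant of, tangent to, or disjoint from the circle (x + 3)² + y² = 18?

d² = (2·(−3) + 5·0 − (−30))²/29 = 576/29; r² = 18.
Since d² > r², the line lies outside the circle.

disjoint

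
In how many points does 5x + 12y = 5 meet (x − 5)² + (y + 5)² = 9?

Substituting the line into the circle gives 169x² − 2090x + 6529 = 0.
Δ = 4368100 − 4413604 = −45504.
No real roots: the line does not meet the circle.

0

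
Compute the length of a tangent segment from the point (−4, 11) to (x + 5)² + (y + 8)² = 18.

2√86

Centre (−5, −8), r² = 18. |PO|² = (1)² + (19)² = 362.
By the tangent–radius right angle, tangent length = √(|PO|² − r²) = √344 = 2√86.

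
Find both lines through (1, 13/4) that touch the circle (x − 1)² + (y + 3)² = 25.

Let a tangent through (1, 13/4) have slope m. Its distance from (1, −3) must equal 5:
[m·(0) − (−25/4)]² = 25(m² + 1)
16m² − 9 = 0, so m = −3/4 or m = 3/4.
Through (1, 13/4) these give 3x + 4y = 16 and 3x − 4y = −10.

3x + 4y = 16 and 3x − 4y = −10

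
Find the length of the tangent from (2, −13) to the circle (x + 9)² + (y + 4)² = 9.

√193

With centre O = (−9, −4), |OP|² = 202 and r² = 9.
The tangent meets the radius at right angles, so tangent² = |PO|² − r² = 202 − 9 = 193.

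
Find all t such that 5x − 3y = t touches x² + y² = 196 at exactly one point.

t = ±14√34

The line touches the circle iff its distance from (0, 0) is 14:
|5·0 − 3·0 − t| / √34 = 14
|t| = 14√34.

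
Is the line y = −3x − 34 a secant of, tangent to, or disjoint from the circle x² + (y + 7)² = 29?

disjoint

Centre (0, −7), r² = 29. Distance² from centre to line = (27)²/10 = 729/10.
Since d² > r², the line lies outside the circle.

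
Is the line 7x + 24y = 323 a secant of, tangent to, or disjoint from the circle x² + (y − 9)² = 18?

d² = (7·0 + 24·9 − (323))²/625 = 11449/625; r² = 18.
Since d² > r², the line lies outside the circle.

disjoint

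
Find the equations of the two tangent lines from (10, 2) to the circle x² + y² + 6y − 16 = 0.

Let a tangent through (10, 2) have slope m. Its distance from (0, −3) must equal 5:
(−10m − (−5))² = 25(m² + 1)
3m² − 4m = 0, so m = 4/3 or m = 0.
Through (10, 2) these give 4x − 3y = 34 and y = 2.

4x − 3y = 34 and y = 2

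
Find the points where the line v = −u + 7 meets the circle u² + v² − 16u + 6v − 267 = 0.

(−4, 11) and (22, −15)

From the line, v = −u + 7. Substituting:
2u² − 36u − 176 = 0  ⟹  u² − 18u − 88 = 0
u = 22 or u = −4, giving (22, −15) and (−4, 11).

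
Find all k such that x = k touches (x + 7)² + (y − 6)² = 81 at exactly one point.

For a tangent, require d(centre, line) = r = 9.
|1·(−7) + 0·6 − k| / √1 = 9
|k − (−7)| = 9, so k = 2 or k = −16.

k = −16 or k = 2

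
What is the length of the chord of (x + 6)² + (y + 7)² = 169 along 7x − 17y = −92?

From the line, y = (92 + 7x)/17. Substituting:
338x² + 6422x + 6084 = 0  ⟹  x² + 19x + 18 = 0
x = −1 or x = −18, giving (−1, 5) and (−18, −2).
Chord length = distance between (−1, 5) and (−18, −2) = √338 = 13√2.

13√2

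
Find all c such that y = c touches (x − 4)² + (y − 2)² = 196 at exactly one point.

c = −12 or c = 16

The line touches the circle iff its distance from (4, 2) is 14:
|0·4 + 1·2 − c| / √1 = 14
|c − (2)| = 14, so c = 16 or c = −12.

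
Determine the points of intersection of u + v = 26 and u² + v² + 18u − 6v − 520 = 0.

(0, 26) and (14, 12)

Substitute v = −u + 26:
2u² − 28u = 0  ⟹  u² − 14u = 0
u = 14 or u = 0, giving (14, 12) and (0, 26).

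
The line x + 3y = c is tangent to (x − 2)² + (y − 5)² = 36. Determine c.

c = 17 ± 6√10

For a tangent, require d(centre, line) = r = 6.
|1·2 + 3·5 − c| / √10 = 6
|c − (17)| = 6√10.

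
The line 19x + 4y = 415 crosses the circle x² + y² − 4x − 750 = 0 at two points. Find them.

(17, 23) and (25, −15)

From the line, y = (415 − 19x)/4. Substituting:
377x² − 15834x + 160225 = 0  ⟹  x² − 42x + 425 = 0
x = 25 or x = 17, giving (25, −15) and (17, 23).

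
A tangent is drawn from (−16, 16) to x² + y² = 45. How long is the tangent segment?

√467

Centre (0, 0), r² = 45. |PO|² = (−16)² + (16)² = 512.
Power of the point: PT² = |PO|² − r² = 467, so PT = √467.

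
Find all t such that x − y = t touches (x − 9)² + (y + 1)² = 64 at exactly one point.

For a tangent, require d(centre, line) = r = 8.
|1·9 − 1·(−1) − t| / √2 = 8
|t − (10)| = 8√2.

t = 10 ± 8√2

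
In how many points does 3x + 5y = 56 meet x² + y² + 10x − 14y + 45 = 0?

Centre (−5, 7), r² = 29. Distance² from centre to line = (−36)²/34 = 648/17.
Since d² > r², the line lies outside the circle.

0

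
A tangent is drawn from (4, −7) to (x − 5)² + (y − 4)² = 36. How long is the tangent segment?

The centre is (5, 4) and r = 6. The square of the distance from P to the centre is 1 + 121 = 122.
The tangent meets the radius at right angles, so tangent² = |PO|² − r² = 122 − 36 = 86.

√86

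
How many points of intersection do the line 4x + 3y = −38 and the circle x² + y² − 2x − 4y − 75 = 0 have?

d² = (4·1 + 3·2 − (−38))²/25 = 2304/25; r² = 80.
Since d² > r², the line lies outside the circle.

0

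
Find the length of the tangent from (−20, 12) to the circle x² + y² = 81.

With centre O = (0, 0), |OP|² = 544 and r² = 81.
Power of the point: PT² = |PO|² − r² = 463, so PT = √463.

√463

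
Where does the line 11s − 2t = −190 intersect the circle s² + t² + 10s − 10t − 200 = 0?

(−18, −4) and (−14, 18)

Substitute t = (190 + 11s)/2:
125s² + 4000s + 31500 = 0  ⟹  s² + 32s + 252 = 0
s = −14 or s = −18, giving (−14, 18) and (−18, −4).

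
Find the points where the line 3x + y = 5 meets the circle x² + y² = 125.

(−2, 11) and (5, −10)

Substitute y = −3x + 5:
10x² − 30x − 100 = 0  ⟹  x² − 3x − 10 = 0
x = 5 or x = −2, giving (5, −10) and (−2, 11).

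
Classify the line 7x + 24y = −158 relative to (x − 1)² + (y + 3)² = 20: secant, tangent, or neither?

secant

Substituting the line into the circle gives 625x² + 52x − 3548 = 0.
Discriminant = (52)² − 4·625·(−3548) = 8872704 > 0.
Two real roots: the line is a secant.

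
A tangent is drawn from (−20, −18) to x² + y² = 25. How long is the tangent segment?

The centre is (0, 0) and r = 5. The square of the distance from P to the centre is 400 + 324 = 724.
Power of the point: PT² = |PO|² − r² = 699, so PT = √699.

√699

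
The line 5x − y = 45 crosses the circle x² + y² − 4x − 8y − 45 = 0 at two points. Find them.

(9, 0) and (10, 5)

Express y = 5x − 45 and substitute into the circle:
26x² − 494x + 2340 = 0  ⟹  x² − 19x + 90 = 0
x = 10 or x = 9, giving (10, 5) and (9, 0).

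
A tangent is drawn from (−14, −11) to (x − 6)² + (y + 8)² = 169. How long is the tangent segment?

4√15

With centre O = (6, −8), |OP|² = 409 and r² = 169.
The tangent meets the radius at right angles, so tangent² = |PO|² − r² = 409 − 169 = 240.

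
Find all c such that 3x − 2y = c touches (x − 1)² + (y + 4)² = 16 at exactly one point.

c = 11 ± 4√13

The line touches the circle iff its distance from (1, −4) is 4:
|3·1 − 2·(−4) − c| / √13 = 4
|c − (11)| = 4√13.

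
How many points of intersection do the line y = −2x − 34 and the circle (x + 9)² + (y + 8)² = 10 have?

0

Substituting the line into the circle gives 5x² + 122x + 747 = 0.
Δ = 14884 − 14940 = −56.
No real roots: the line does not meet the circle.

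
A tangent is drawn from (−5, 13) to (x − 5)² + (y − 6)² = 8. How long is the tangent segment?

√141

The centre is (5, 6) and r = 2√2. The square of the distance from P to the centre is 100 + 49 = 149.
Power of the point: PT² = |PO|² − r² = 141, so PT = √141.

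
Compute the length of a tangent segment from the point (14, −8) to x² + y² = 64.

With centre O = (0, 0), |OP|² = 260 and r² = 64.
By the tangent–radius right angle, tangent length = √(|PO|² − r²) = √196 = 14.

14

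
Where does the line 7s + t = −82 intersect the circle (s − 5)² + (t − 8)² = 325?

(−13, 9) and (−12, 2)

Express t = −7s − 82 and substitute into the circle:
50s² + 1250s + 7800 = 0  ⟹  s² + 25s + 156 = 0
s = −12 or s = −13, giving (−12, 2) and (−13, 9).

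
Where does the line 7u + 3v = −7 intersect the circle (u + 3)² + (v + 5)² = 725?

(−10, 21) and (11, −28)

Substitute v = (−7 − 7u)/3:
58u² − 58u − 6380 = 0  ⟹  u² − u − 110 = 0
u = 11 or u = −10, giving (11, −28) and (−10, 21).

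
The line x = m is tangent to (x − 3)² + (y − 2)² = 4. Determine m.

For a tangent, require d(centre, line) = r = 2.
|1·3 + 0·2 − m| / √1 = 2
|m − (3)| = 2, so m = 5 or m = 1.

m = 1 or m = 5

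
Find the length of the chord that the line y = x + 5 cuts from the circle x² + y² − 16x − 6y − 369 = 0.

Express y = x + 5 and substitute into the circle:
2x² − 12x − 374 = 0  ⟹  x² − 6x − 187 = 0
x = 17 or x = −11, giving (17, 22) and (−11, −6).
Chord length = distance between (17, 22) and (−11, −6) = √1568 = 28√2.

28√2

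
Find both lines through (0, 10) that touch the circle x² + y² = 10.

3x − y = −10 and 3x + y = 10

Let a tangent through (0, 10) have slope m. Its distance from (0, 0) must equal √10:
(0m − (−10))² = 10(m² + 1)
m² − 9 = 0, so m = 3 or m = −3.
With m = 3: 3x − y = −10. With m = −3: 3x + y = 10.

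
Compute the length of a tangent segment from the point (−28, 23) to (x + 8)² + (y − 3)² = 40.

2√190

The centre is (−8, 3) and r = 2√10. The square of the distance from P to the centre is 400 + 400 = 800.
Power of the point: PT² = |PO|² − r² = 760, so PT = 2√190.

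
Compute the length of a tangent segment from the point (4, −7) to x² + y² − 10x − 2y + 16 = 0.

With centre O = (5, 1), |OP|² = 65 and r² = 10.
Power of the point: PT² = |PO|² − r² = 55, so PT = √55.

√55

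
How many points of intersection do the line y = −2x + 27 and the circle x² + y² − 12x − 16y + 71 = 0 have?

2

Centre (6, 8), r² = 29. Distance² from centre to line = (−7)²/5 = 49/5.
Since d² < r², the line cuts the circle twice.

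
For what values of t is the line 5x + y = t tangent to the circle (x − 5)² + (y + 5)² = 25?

t = 20 ± 5√26

The line touches the circle iff its distance from (5, −5) is 5:
|5·5 + 1·(−5) − t| / √26 = 5
|t − (20)| = 5√26.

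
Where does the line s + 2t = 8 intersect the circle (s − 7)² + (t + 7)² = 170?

(0, 4) and (20, −6)

From the line, t = (8 − s)/2. Substituting:
5s² − 100s = 0  ⟹  s² − 20s = 0
s = 20 or s = 0, giving (20, −6) and (0, 4).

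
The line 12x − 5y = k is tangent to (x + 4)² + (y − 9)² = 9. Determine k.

k = −132 or k = −54

For a tangent, require d(centre, line) = r = 3.
|12·(−4) − 5·9 − k| / √169 = 3
|k − (−93)| = 3·13, so k = −54 or k = −132.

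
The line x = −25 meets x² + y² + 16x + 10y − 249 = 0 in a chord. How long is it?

14

Centre (−8, −5), r² = 338. Perpendicular distance d from centre to line = |17| / √1 = 17.
Half the chord is √(r² − d²) = √(49), so the full chord is 14.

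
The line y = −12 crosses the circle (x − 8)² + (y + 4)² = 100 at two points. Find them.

Substitute y = −12:
x² − 16x + 28 = 0
x = 14 or x = 2, giving (14, −12) and (2, −12).

(2, −12) and (14, −12)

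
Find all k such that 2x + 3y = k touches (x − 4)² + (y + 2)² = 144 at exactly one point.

k = 2 ± 12√13

For a tangent, require d(centre, line) = r = 12.
|2·4 + 3·(−2) − k| / √13 = 12
|k − (2)| = 12√13.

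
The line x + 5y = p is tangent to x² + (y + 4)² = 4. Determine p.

For a tangent, require d(centre, line) = r = 2.
|1·0 + 5·(−4) − p| / √26 = 2
|p − (−20)| = 2√26.

p = −20 ± 2√26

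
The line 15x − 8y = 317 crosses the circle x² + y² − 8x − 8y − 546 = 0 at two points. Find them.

Substitute y = (−317 + 15x)/8:
289x² − 10982x + 85833 = 0  ⟹  x² − 38x + 297 = 0
x = 27 or x = 11, giving (27, 11) and (11, −19).

(11, −19) and (27, 11)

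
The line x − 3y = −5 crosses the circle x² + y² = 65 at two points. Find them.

(−8, −1) and (7, 4)

Substitute y = (5 + x)/3:
10x² + 10x − 560 = 0  ⟹  x² + x − 56 = 0
x = 7 or x = −8, giving (7, 4) and (−8, −1).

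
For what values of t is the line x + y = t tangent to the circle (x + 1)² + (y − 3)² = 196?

t = 2 ± 14√2

For a tangent, require d(centre, line) = r = 14.
|1·(−1) + 1·3 − t| / √2 = 14
|t − (2)| = 14√2.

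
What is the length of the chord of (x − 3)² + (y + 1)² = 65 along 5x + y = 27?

3√26

Substitute y = −5x + 27:
26x² − 286x + 728 = 0  ⟹  x² − 11x + 28 = 0
x = 7 or x = 4, giving (7, −8) and (4, 7).
Chord length = distance between (7, −8) and (4, 7) = √234 = 3√26.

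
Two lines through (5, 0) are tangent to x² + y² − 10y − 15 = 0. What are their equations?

Write the tangent as mx − y + (0 − m·(5)) = 0 and set its distance from the centre to 2√10:
(−5m − (5))² = 40(m² + 1)
3m² − 10m + 3 = 0, so m = 1/3 or m = 3.
With m = 1/3: x − 3y = 5. With m = 3: 3x − y = 15.

x − 3y = 5 and 3x − y = 15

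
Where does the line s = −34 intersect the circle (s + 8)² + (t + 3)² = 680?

The line gives s = −34. Substituting into the circle:
t² + 6t + 5 = 0
t = −1 or t = −5, giving (−34, −1) and (−34, −5).

(−34, −5) and (−34, −1)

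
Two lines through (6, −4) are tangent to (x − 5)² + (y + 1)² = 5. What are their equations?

2x − y = 16 and x + 2y = −2

Write the tangent as mx − y + (−4 − m·(6)) = 0 and set its distance from the centre to √5:
[m·(−1) − (3)]² = 5(m² + 1)
2m² − 3m − 2 = 0, so m = 2 or m = −1/2.
Through (6, −4) these give 2x − y = 16 and x + 2y = −2.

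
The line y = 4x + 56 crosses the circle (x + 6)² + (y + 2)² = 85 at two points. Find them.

(−15, −4) and (−13, 4)

Substitute y = 4x + 56:
17x² + 476x + 3315 = 0  ⟹  x² + 28x + 195 = 0
x = −13 or x = −15, giving (−13, 4) and (−15, −4).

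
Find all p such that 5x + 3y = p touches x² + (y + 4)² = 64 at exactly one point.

p = −12 ± 8√34

The line touches the circle iff its distance from (0, −4) is 8:
|5·0 + 3·(−4) − p| / √34 = 8
|p − (−12)| = 8√34.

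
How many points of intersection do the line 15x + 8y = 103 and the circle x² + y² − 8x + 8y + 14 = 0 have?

Substituting the line into the circle gives 289x² − 4562x + 18097 = 0.
Discriminant = (−4562)² − 4·289·(18097) = −108288 < 0.
No real roots: the line does not meet the circle.

0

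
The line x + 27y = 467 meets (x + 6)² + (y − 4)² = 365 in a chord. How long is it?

√730

Substitute y = (467 − x)/27:
730x² + 8030x − 110960 = 0  ⟹  x² + 11x − 152 = 0
x = 8 or x = −19, giving (8, 17) and (−19, 18).
|(8, 17) − (−19, 18)| = √((27)² + (−1)²) = √730.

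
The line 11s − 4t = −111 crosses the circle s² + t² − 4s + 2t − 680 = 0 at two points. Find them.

Express t = (111 + 11s)/4 and substitute into the circle:
137s² + 2466s + 2329 = 0  ⟹  s² + 18s + 17 = 0
s = −1 or s = −17, giving (−1, 25) and (−17, −19).

(−17, −19) and (−1, 25)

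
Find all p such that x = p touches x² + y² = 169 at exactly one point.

p = −13 or p = 13

For a tangent, require d(centre, line) = r = 13.
|1·0 + 0·0 − p| / √1 = 13
|p| = 13, so p = 13 or p = −13.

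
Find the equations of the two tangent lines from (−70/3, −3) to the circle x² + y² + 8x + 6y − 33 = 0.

Let a tangent through (−70/3, −3) have slope m. Its distance from (−4, −3) must equal √58:
(58/3m − (0))² = 58(m² + 1)
49m² − 9 = 0, so m = −3/7 or m = 3/7.
With m = −3/7: 3x + 7y = −91. With m = 3/7: 3x − 7y = −49.

3x + 7y = −91 and 3x − 7y = −49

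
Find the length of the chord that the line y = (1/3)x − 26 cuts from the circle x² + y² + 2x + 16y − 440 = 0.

9√10

The distance from (−1, −8) to the line is 55/√10, and r² = 505.
Chord = 2√(r² − d²) = 2·√(405/2) = 9√10.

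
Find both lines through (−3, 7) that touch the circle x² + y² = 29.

5x − 2y = −29 and 2x + 5y = 29

A line y − (7) = m(x − (−3)) is tangent when its distance from (0, 0) is √29:
(3m − (−7))² = 29(m² + 1)
10m² − 21m − 10 = 0, so m = 5/2 or m = −2/5.
With m = 5/2: 5x − 2y = −29. With m = −2/5: 2x + 5y = 29.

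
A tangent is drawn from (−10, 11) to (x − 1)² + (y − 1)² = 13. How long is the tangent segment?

Centre (1, 1), r² = 13. |PO|² = (−11)² + (10)² = 221.
The tangent meets the radius at right angles, so tangent² = |PO|² − r² = 221 − 13 = 208.

4√13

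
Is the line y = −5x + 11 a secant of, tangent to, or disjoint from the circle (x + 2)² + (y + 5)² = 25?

disjoint

Substituting the line into the circle gives 26x² − 156x + 235 = 0.
Discriminant = (−156)² − 4·26·(235) = −104 < 0.
No real roots: the line does not meet the circle.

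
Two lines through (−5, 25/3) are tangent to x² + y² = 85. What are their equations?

Let a tangent through (−5, 25/3) have slope m. Its distance from (0, 0) must equal √85:
(5m − (−25/3))² = 85(m² + 1)
54m² − 75m + 14 = 0, so m = 7/6 or m = 2/9.
With m = 7/6: 7x − 6y = −85. With m = 2/9: 2x − 9y = −85.

7x − 6y = −85 and 2x − 9y = −85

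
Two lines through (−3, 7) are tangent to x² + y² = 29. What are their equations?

Write the tangent as mx − y + (7 − m·(−3)) = 0 and set its distance from the centre to √29:
(3m − (−7))² = 29(m² + 1)
10m² − 21m − 10 = 0, so m = 5/2 or m = −2/5.
With m = 5/2: 5x − 2y = −29. With m = −2/5: 2x + 5y = 29.

5x − 2y = −29 and 2x + 5y = 29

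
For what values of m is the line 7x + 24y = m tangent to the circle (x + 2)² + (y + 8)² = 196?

Tangency holds when the distance from the centre (−2, −8) to the line equals the radius 14:
|7·(−2) + 24·(−8) − m| / √625 = 14
|m − (−206)| = 14·25, so m = 144 or m = −556.

m = −556 or m = 144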